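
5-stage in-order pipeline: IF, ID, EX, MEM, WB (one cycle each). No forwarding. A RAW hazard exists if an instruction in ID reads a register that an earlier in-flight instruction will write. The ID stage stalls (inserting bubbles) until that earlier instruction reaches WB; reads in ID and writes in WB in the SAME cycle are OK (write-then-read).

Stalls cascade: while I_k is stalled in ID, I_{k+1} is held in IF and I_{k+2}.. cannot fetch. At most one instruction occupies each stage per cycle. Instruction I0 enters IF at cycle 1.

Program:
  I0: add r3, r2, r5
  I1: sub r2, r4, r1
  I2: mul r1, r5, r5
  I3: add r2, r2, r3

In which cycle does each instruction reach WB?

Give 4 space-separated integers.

I0 add r3 <- r2,r5: IF@1 ID@2 stall=0 (-) EX@3 MEM@4 WB@5
I1 sub r2 <- r4,r1: IF@2 ID@3 stall=0 (-) EX@4 MEM@5 WB@6
I2 mul r1 <- r5,r5: IF@3 ID@4 stall=0 (-) EX@5 MEM@6 WB@7
I3 add r2 <- r2,r3: IF@4 ID@5 stall=1 (RAW on I1.r2 (WB@6)) EX@7 MEM@8 WB@9

Answer: 5 6 7 9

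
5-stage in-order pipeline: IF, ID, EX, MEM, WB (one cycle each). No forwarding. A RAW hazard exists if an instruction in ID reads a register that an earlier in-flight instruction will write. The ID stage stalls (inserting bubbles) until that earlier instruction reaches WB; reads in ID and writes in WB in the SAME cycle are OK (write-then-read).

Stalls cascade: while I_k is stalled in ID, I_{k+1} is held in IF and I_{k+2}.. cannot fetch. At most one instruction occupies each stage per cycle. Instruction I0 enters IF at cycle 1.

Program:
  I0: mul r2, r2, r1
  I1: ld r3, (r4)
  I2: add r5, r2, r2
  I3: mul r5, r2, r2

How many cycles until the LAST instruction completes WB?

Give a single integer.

Answer: 9

Derivation:
I0 mul r2 <- r2,r1: IF@1 ID@2 stall=0 (-) EX@3 MEM@4 WB@5
I1 ld r3 <- r4: IF@2 ID@3 stall=0 (-) EX@4 MEM@5 WB@6
I2 add r5 <- r2,r2: IF@3 ID@4 stall=1 (RAW on I0.r2 (WB@5)) EX@6 MEM@7 WB@8
I3 mul r5 <- r2,r2: IF@4 ID@6 stall=0 (-) EX@7 MEM@8 WB@9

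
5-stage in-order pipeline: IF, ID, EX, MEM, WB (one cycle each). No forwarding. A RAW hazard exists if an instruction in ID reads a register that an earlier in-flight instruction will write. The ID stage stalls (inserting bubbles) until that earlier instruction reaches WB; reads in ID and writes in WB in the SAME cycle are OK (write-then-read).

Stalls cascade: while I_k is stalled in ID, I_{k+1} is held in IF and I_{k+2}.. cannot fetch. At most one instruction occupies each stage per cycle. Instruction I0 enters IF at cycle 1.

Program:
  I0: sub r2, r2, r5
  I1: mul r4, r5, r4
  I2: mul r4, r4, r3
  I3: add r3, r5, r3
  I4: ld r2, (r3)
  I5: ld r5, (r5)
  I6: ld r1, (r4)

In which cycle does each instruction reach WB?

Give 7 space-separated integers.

I0 sub r2 <- r2,r5: IF@1 ID@2 stall=0 (-) EX@3 MEM@4 WB@5
I1 mul r4 <- r5,r4: IF@2 ID@3 stall=0 (-) EX@4 MEM@5 WB@6
I2 mul r4 <- r4,r3: IF@3 ID@4 stall=2 (RAW on I1.r4 (WB@6)) EX@7 MEM@8 WB@9
I3 add r3 <- r5,r3: IF@4 ID@7 stall=0 (-) EX@8 MEM@9 WB@10
I4 ld r2 <- r3: IF@7 ID@8 stall=2 (RAW on I3.r3 (WB@10)) EX@11 MEM@12 WB@13
I5 ld r5 <- r5: IF@8 ID@11 stall=0 (-) EX@12 MEM@13 WB@14
I6 ld r1 <- r4: IF@11 ID@12 stall=0 (-) EX@13 MEM@14 WB@15

Answer: 5 6 9 10 13 14 15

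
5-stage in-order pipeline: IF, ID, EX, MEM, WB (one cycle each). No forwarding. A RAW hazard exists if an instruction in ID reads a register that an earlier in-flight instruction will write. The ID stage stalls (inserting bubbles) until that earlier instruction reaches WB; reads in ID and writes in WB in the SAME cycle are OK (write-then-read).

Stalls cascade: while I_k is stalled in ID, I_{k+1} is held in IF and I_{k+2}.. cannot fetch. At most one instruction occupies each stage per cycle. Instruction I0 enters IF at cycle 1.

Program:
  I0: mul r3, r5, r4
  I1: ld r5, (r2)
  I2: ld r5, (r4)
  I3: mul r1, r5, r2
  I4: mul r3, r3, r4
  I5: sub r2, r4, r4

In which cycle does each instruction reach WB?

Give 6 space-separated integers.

I0 mul r3 <- r5,r4: IF@1 ID@2 stall=0 (-) EX@3 MEM@4 WB@5
I1 ld r5 <- r2: IF@2 ID@3 stall=0 (-) EX@4 MEM@5 WB@6
I2 ld r5 <- r4: IF@3 ID@4 stall=0 (-) EX@5 MEM@6 WB@7
I3 mul r1 <- r5,r2: IF@4 ID@5 stall=2 (RAW on I2.r5 (WB@7)) EX@8 MEM@9 WB@10
I4 mul r3 <- r3,r4: IF@5 ID@8 stall=0 (-) EX@9 MEM@10 WB@11
I5 sub r2 <- r4,r4: IF@8 ID@9 stall=0 (-) EX@10 MEM@11 WB@12

Answer: 5 6 7 10 11 12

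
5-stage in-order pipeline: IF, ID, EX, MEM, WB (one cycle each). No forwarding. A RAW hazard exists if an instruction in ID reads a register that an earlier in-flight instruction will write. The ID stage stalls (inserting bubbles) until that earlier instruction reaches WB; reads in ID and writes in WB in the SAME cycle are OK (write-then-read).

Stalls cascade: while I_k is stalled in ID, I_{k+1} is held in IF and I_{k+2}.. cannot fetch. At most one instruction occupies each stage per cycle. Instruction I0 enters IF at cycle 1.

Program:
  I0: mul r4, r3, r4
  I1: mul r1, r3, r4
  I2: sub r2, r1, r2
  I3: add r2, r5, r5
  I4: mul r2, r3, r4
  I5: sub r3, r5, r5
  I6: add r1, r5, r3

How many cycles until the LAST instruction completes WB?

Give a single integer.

I0 mul r4 <- r3,r4: IF@1 ID@2 stall=0 (-) EX@3 MEM@4 WB@5
I1 mul r1 <- r3,r4: IF@2 ID@3 stall=2 (RAW on I0.r4 (WB@5)) EX@6 MEM@7 WB@8
I2 sub r2 <- r1,r2: IF@3 ID@6 stall=2 (RAW on I1.r1 (WB@8)) EX@9 MEM@10 WB@11
I3 add r2 <- r5,r5: IF@6 ID@9 stall=0 (-) EX@10 MEM@11 WB@12
I4 mul r2 <- r3,r4: IF@9 ID@10 stall=0 (-) EX@11 MEM@12 WB@13
I5 sub r3 <- r5,r5: IF@10 ID@11 stall=0 (-) EX@12 MEM@13 WB@14
I6 add r1 <- r5,r3: IF@11 ID@12 stall=2 (RAW on I5.r3 (WB@14)) EX@15 MEM@16 WB@17

Answer: 17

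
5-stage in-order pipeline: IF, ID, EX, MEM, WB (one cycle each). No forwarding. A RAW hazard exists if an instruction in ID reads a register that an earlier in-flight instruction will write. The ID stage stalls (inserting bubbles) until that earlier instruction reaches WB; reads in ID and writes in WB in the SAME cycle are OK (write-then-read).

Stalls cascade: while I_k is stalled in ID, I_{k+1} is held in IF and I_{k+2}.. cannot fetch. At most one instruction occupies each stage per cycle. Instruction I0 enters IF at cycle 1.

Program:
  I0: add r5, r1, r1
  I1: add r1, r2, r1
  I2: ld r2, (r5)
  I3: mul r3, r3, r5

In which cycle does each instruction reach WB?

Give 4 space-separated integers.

I0 add r5 <- r1,r1: IF@1 ID@2 stall=0 (-) EX@3 MEM@4 WB@5
I1 add r1 <- r2,r1: IF@2 ID@3 stall=0 (-) EX@4 MEM@5 WB@6
I2 ld r2 <- r5: IF@3 ID@4 stall=1 (RAW on I0.r5 (WB@5)) EX@6 MEM@7 WB@8
I3 mul r3 <- r3,r5: IF@4 ID@6 stall=0 (-) EX@7 MEM@8 WB@9

Answer: 5 6 8 9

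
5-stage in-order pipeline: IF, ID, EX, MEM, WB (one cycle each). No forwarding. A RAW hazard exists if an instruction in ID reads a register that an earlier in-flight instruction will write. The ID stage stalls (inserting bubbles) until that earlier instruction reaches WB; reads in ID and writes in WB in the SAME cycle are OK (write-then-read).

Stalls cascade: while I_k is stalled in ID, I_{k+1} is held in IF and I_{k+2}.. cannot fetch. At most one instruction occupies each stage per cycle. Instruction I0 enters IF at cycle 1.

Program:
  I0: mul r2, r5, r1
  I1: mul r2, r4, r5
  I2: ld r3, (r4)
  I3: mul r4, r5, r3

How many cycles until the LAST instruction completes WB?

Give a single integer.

I0 mul r2 <- r5,r1: IF@1 ID@2 stall=0 (-) EX@3 MEM@4 WB@5
I1 mul r2 <- r4,r5: IF@2 ID@3 stall=0 (-) EX@4 MEM@5 WB@6
I2 ld r3 <- r4: IF@3 ID@4 stall=0 (-) EX@5 MEM@6 WB@7
I3 mul r4 <- r5,r3: IF@4 ID@5 stall=2 (RAW on I2.r3 (WB@7)) EX@8 MEM@9 WB@10

Answer: 10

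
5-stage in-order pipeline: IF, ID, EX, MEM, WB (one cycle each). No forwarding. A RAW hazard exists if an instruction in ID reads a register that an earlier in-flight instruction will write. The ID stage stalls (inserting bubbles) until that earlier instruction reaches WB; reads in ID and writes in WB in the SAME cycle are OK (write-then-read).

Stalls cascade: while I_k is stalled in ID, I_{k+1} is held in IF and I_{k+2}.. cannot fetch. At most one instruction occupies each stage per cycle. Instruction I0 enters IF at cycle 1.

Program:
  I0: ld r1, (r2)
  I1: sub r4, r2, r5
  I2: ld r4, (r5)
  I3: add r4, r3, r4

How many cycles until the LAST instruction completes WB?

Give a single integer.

I0 ld r1 <- r2: IF@1 ID@2 stall=0 (-) EX@3 MEM@4 WB@5
I1 sub r4 <- r2,r5: IF@2 ID@3 stall=0 (-) EX@4 MEM@5 WB@6
I2 ld r4 <- r5: IF@3 ID@4 stall=0 (-) EX@5 MEM@6 WB@7
I3 add r4 <- r3,r4: IF@4 ID@5 stall=2 (RAW on I2.r4 (WB@7)) EX@8 MEM@9 WB@10

Answer: 10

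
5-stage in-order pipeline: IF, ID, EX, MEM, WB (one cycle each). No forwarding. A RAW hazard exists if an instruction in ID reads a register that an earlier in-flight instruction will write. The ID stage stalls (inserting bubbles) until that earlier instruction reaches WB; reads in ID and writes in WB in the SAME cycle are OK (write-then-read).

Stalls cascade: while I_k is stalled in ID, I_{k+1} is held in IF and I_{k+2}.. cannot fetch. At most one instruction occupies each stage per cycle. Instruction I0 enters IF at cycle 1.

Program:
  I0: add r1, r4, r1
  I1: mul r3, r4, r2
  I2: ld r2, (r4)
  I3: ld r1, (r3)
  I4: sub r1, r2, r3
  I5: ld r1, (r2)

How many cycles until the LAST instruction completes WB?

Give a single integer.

I0 add r1 <- r4,r1: IF@1 ID@2 stall=0 (-) EX@3 MEM@4 WB@5
I1 mul r3 <- r4,r2: IF@2 ID@3 stall=0 (-) EX@4 MEM@5 WB@6
I2 ld r2 <- r4: IF@3 ID@4 stall=0 (-) EX@5 MEM@6 WB@7
I3 ld r1 <- r3: IF@4 ID@5 stall=1 (RAW on I1.r3 (WB@6)) EX@7 MEM@8 WB@9
I4 sub r1 <- r2,r3: IF@5 ID@7 stall=0 (-) EX@8 MEM@9 WB@10
I5 ld r1 <- r2: IF@7 ID@8 stall=0 (-) EX@9 MEM@10 WB@11

Answer: 11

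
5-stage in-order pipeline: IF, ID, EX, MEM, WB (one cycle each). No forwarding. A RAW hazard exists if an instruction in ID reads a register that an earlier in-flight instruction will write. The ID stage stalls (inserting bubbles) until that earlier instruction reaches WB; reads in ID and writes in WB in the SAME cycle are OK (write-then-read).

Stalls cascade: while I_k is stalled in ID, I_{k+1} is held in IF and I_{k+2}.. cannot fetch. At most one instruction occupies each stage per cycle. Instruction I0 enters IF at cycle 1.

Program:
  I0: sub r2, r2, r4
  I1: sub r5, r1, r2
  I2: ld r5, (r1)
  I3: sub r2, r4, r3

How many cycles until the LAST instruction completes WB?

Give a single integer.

I0 sub r2 <- r2,r4: IF@1 ID@2 stall=0 (-) EX@3 MEM@4 WB@5
I1 sub r5 <- r1,r2: IF@2 ID@3 stall=2 (RAW on I0.r2 (WB@5)) EX@6 MEM@7 WB@8
I2 ld r5 <- r1: IF@3 ID@6 stall=0 (-) EX@7 MEM@8 WB@9
I3 sub r2 <- r4,r3: IF@6 ID@7 stall=0 (-) EX@8 MEM@9 WB@10

Answer: 10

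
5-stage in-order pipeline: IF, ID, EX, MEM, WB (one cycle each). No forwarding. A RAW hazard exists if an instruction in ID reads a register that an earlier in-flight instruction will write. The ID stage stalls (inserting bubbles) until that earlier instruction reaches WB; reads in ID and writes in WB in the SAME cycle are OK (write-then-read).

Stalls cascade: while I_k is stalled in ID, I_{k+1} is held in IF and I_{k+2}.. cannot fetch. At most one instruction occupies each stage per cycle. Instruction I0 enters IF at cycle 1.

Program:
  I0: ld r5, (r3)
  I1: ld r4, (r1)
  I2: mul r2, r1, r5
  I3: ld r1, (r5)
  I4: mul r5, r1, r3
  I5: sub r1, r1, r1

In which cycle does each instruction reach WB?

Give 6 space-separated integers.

Answer: 5 6 8 9 12 13

Derivation:
I0 ld r5 <- r3: IF@1 ID@2 stall=0 (-) EX@3 MEM@4 WB@5
I1 ld r4 <- r1: IF@2 ID@3 stall=0 (-) EX@4 MEM@5 WB@6
I2 mul r2 <- r1,r5: IF@3 ID@4 stall=1 (RAW on I0.r5 (WB@5)) EX@6 MEM@7 WB@8
I3 ld r1 <- r5: IF@4 ID@6 stall=0 (-) EX@7 MEM@8 WB@9
I4 mul r5 <- r1,r3: IF@6 ID@7 stall=2 (RAW on I3.r1 (WB@9)) EX@10 MEM@11 WB@12
I5 sub r1 <- r1,r1: IF@7 ID@10 stall=0 (-) EX@11 MEM@12 WB@13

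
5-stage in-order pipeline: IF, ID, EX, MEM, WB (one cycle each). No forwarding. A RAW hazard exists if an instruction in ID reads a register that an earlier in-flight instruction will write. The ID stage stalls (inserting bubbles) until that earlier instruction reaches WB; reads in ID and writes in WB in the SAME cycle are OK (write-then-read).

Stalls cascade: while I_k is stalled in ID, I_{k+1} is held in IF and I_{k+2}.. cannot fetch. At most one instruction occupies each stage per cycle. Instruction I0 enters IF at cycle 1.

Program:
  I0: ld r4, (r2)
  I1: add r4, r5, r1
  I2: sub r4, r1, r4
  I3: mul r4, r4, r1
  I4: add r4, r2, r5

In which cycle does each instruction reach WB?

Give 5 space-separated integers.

I0 ld r4 <- r2: IF@1 ID@2 stall=0 (-) EX@3 MEM@4 WB@5
I1 add r4 <- r5,r1: IF@2 ID@3 stall=0 (-) EX@4 MEM@5 WB@6
I2 sub r4 <- r1,r4: IF@3 ID@4 stall=2 (RAW on I1.r4 (WB@6)) EX@7 MEM@8 WB@9
I3 mul r4 <- r4,r1: IF@4 ID@7 stall=2 (RAW on I2.r4 (WB@9)) EX@10 MEM@11 WB@12
I4 add r4 <- r2,r5: IF@7 ID@10 stall=0 (-) EX@11 MEM@12 WB@13

Answer: 5 6 9 12 13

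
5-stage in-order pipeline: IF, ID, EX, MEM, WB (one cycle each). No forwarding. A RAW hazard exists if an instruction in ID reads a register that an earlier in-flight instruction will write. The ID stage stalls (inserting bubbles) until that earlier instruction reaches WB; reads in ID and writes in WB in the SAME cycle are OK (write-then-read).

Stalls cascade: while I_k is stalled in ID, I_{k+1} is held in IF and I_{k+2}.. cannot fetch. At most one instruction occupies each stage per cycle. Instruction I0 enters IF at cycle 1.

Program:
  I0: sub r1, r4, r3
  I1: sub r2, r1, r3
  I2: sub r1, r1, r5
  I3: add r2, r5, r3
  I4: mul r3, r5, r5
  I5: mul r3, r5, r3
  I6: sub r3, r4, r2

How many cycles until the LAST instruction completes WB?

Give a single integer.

I0 sub r1 <- r4,r3: IF@1 ID@2 stall=0 (-) EX@3 MEM@4 WB@5
I1 sub r2 <- r1,r3: IF@2 ID@3 stall=2 (RAW on I0.r1 (WB@5)) EX@6 MEM@7 WB@8
I2 sub r1 <- r1,r5: IF@3 ID@6 stall=0 (-) EX@7 MEM@8 WB@9
I3 add r2 <- r5,r3: IF@6 ID@7 stall=0 (-) EX@8 MEM@9 WB@10
I4 mul r3 <- r5,r5: IF@7 ID@8 stall=0 (-) EX@9 MEM@10 WB@11
I5 mul r3 <- r5,r3: IF@8 ID@9 stall=2 (RAW on I4.r3 (WB@11)) EX@12 MEM@13 WB@14
I6 sub r3 <- r4,r2: IF@9 ID@12 stall=0 (-) EX@13 MEM@14 WB@15

Answer: 15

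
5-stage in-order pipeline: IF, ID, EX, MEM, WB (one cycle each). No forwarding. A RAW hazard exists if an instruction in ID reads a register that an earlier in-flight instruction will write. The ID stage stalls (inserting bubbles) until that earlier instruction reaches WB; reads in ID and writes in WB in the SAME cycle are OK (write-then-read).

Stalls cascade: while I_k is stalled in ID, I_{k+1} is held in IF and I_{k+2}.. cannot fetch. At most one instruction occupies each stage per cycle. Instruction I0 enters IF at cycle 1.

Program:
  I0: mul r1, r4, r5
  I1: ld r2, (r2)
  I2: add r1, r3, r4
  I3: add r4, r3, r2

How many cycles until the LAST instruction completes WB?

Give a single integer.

Answer: 9

Derivation:
I0 mul r1 <- r4,r5: IF@1 ID@2 stall=0 (-) EX@3 MEM@4 WB@5
I1 ld r2 <- r2: IF@2 ID@3 stall=0 (-) EX@4 MEM@5 WB@6
I2 add r1 <- r3,r4: IF@3 ID@4 stall=0 (-) EX@5 MEM@6 WB@7
I3 add r4 <- r3,r2: IF@4 ID@5 stall=1 (RAW on I1.r2 (WB@6)) EX@7 MEM@8 WB@9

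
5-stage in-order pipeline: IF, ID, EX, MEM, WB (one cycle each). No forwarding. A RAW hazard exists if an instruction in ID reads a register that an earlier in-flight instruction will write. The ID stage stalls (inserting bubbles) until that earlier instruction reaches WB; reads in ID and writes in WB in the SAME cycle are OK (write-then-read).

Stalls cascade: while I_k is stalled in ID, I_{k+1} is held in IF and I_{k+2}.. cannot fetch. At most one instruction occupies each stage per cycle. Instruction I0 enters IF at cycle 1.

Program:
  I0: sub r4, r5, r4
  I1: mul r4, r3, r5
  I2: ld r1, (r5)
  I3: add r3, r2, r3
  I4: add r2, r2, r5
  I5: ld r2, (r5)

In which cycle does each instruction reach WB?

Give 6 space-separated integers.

I0 sub r4 <- r5,r4: IF@1 ID@2 stall=0 (-) EX@3 MEM@4 WB@5
I1 mul r4 <- r3,r5: IF@2 ID@3 stall=0 (-) EX@4 MEM@5 WB@6
I2 ld r1 <- r5: IF@3 ID@4 stall=0 (-) EX@5 MEM@6 WB@7
I3 add r3 <- r2,r3: IF@4 ID@5 stall=0 (-) EX@6 MEM@7 WB@8
I4 add r2 <- r2,r5: IF@5 ID@6 stall=0 (-) EX@7 MEM@8 WB@9
I5 ld r2 <- r5: IF@6 ID@7 stall=0 (-) EX@8 MEM@9 WB@10

Answer: 5 6 7 8 9 10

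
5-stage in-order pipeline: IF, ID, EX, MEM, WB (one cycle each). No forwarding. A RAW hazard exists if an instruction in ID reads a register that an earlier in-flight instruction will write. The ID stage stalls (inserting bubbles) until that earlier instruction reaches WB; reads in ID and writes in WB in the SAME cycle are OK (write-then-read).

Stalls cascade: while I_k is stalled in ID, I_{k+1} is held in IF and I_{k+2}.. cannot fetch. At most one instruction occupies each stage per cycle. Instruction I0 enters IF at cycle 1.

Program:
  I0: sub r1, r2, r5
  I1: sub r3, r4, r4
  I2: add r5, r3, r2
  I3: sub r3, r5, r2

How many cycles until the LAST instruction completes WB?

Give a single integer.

I0 sub r1 <- r2,r5: IF@1 ID@2 stall=0 (-) EX@3 MEM@4 WB@5
I1 sub r3 <- r4,r4: IF@2 ID@3 stall=0 (-) EX@4 MEM@5 WB@6
I2 add r5 <- r3,r2: IF@3 ID@4 stall=2 (RAW on I1.r3 (WB@6)) EX@7 MEM@8 WB@9
I3 sub r3 <- r5,r2: IF@4 ID@7 stall=2 (RAW on I2.r5 (WB@9)) EX@10 MEM@11 WB@12

Answer: 12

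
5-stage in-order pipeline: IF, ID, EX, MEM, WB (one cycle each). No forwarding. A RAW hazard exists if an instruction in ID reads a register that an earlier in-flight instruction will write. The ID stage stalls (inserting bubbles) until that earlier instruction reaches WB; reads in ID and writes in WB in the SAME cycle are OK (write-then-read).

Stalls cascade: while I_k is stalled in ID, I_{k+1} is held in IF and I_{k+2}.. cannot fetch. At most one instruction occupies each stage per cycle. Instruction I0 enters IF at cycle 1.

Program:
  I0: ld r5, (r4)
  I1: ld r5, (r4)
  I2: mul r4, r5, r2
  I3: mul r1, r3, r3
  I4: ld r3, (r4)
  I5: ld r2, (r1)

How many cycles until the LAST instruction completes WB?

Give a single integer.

I0 ld r5 <- r4: IF@1 ID@2 stall=0 (-) EX@3 MEM@4 WB@5
I1 ld r5 <- r4: IF@2 ID@3 stall=0 (-) EX@4 MEM@5 WB@6
I2 mul r4 <- r5,r2: IF@3 ID@4 stall=2 (RAW on I1.r5 (WB@6)) EX@7 MEM@8 WB@9
I3 mul r1 <- r3,r3: IF@4 ID@7 stall=0 (-) EX@8 MEM@9 WB@10
I4 ld r3 <- r4: IF@7 ID@8 stall=1 (RAW on I2.r4 (WB@9)) EX@10 MEM@11 WB@12
I5 ld r2 <- r1: IF@8 ID@10 stall=0 (-) EX@11 MEM@12 WB@13

Answer: 13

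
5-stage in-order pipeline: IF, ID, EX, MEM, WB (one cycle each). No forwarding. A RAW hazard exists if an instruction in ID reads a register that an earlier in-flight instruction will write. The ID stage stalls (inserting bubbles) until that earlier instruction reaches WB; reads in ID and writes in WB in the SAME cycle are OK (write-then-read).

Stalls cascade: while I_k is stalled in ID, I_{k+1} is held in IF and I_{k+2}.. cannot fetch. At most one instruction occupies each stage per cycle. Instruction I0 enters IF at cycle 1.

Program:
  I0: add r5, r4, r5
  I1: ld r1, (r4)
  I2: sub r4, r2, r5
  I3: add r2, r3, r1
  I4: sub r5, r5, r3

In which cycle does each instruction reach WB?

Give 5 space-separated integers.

Answer: 5 6 8 9 10

Derivation:
I0 add r5 <- r4,r5: IF@1 ID@2 stall=0 (-) EX@3 MEM@4 WB@5
I1 ld r1 <- r4: IF@2 ID@3 stall=0 (-) EX@4 MEM@5 WB@6
I2 sub r4 <- r2,r5: IF@3 ID@4 stall=1 (RAW on I0.r5 (WB@5)) EX@6 MEM@7 WB@8
I3 add r2 <- r3,r1: IF@4 ID@6 stall=0 (-) EX@7 MEM@8 WB@9
I4 sub r5 <- r5,r3: IF@6 ID@7 stall=0 (-) EX@8 MEM@9 WB@10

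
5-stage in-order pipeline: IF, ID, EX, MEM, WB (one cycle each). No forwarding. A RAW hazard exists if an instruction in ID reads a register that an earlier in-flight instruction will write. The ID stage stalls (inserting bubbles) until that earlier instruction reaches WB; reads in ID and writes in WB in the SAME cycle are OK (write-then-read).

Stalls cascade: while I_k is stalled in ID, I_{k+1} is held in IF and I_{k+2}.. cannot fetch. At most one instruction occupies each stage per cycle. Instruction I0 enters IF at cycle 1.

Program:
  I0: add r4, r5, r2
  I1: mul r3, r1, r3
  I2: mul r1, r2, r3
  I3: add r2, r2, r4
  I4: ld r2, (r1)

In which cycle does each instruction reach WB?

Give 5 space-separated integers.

Answer: 5 6 9 10 12

Derivation:
I0 add r4 <- r5,r2: IF@1 ID@2 stall=0 (-) EX@3 MEM@4 WB@5
I1 mul r3 <- r1,r3: IF@2 ID@3 stall=0 (-) EX@4 MEM@5 WB@6
I2 mul r1 <- r2,r3: IF@3 ID@4 stall=2 (RAW on I1.r3 (WB@6)) EX@7 MEM@8 WB@9
I3 add r2 <- r2,r4: IF@4 ID@7 stall=0 (-) EX@8 MEM@9 WB@10
I4 ld r2 <- r1: IF@7 ID@8 stall=1 (RAW on I2.r1 (WB@9)) EX@10 MEM@11 WB@12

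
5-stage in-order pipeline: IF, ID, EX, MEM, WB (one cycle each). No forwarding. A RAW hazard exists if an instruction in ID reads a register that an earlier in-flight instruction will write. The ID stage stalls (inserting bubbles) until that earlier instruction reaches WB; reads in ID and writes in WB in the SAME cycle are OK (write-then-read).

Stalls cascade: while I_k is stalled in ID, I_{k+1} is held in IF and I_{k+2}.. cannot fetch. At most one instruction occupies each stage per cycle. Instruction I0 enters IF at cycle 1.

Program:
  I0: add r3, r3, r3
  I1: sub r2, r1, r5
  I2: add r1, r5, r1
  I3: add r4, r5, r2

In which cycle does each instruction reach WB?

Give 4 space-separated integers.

Answer: 5 6 7 9

Derivation:
I0 add r3 <- r3,r3: IF@1 ID@2 stall=0 (-) EX@3 MEM@4 WB@5
I1 sub r2 <- r1,r5: IF@2 ID@3 stall=0 (-) EX@4 MEM@5 WB@6
I2 add r1 <- r5,r1: IF@3 ID@4 stall=0 (-) EX@5 MEM@6 WB@7
I3 add r4 <- r5,r2: IF@4 ID@5 stall=1 (RAW on I1.r2 (WB@6)) EX@7 MEM@8 WB@9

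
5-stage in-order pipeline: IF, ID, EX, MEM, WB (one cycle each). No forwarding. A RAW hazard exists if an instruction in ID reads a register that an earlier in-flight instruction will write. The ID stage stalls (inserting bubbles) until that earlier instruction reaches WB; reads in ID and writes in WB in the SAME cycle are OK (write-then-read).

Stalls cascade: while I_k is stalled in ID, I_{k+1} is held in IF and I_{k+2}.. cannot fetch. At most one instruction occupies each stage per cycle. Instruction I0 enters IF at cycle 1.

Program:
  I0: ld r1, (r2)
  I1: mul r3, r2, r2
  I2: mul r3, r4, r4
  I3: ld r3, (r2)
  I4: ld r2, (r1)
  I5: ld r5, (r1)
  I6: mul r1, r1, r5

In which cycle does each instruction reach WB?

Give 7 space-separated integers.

Answer: 5 6 7 8 9 10 13

Derivation:
I0 ld r1 <- r2: IF@1 ID@2 stall=0 (-) EX@3 MEM@4 WB@5
I1 mul r3 <- r2,r2: IF@2 ID@3 stall=0 (-) EX@4 MEM@5 WB@6
I2 mul r3 <- r4,r4: IF@3 ID@4 stall=0 (-) EX@5 MEM@6 WB@7
I3 ld r3 <- r2: IF@4 ID@5 stall=0 (-) EX@6 MEM@7 WB@8
I4 ld r2 <- r1: IF@5 ID@6 stall=0 (-) EX@7 MEM@8 WB@9
I5 ld r5 <- r1: IF@6 ID@7 stall=0 (-) EX@8 MEM@9 WB@10
I6 mul r1 <- r1,r5: IF@7 ID@8 stall=2 (RAW on I5.r5 (WB@10)) EX@11 MEM@12 WB@13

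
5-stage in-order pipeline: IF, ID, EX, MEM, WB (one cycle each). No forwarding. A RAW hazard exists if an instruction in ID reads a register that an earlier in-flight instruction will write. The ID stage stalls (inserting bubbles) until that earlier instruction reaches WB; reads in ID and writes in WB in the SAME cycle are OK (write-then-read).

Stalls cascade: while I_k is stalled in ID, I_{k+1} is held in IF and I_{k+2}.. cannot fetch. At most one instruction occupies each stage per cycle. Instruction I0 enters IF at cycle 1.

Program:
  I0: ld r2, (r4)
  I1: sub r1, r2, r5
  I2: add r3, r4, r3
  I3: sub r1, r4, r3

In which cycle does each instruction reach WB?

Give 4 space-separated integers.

Answer: 5 8 9 12

Derivation:
I0 ld r2 <- r4: IF@1 ID@2 stall=0 (-) EX@3 MEM@4 WB@5
I1 sub r1 <- r2,r5: IF@2 ID@3 stall=2 (RAW on I0.r2 (WB@5)) EX@6 MEM@7 WB@8
I2 add r3 <- r4,r3: IF@3 ID@6 stall=0 (-) EX@7 MEM@8 WB@9
I3 sub r1 <- r4,r3: IF@6 ID@7 stall=2 (RAW on I2.r3 (WB@9)) EX@10 MEM@11 WB@12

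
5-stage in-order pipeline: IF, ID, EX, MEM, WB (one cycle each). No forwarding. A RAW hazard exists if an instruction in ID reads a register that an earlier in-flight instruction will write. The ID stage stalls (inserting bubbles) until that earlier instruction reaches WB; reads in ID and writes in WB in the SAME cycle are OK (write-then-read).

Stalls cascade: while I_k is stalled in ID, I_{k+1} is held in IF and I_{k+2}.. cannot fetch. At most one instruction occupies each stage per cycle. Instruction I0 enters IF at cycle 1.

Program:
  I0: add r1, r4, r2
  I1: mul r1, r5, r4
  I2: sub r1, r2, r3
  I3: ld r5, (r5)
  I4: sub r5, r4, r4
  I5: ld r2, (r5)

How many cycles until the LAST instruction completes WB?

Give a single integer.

I0 add r1 <- r4,r2: IF@1 ID@2 stall=0 (-) EX@3 MEM@4 WB@5
I1 mul r1 <- r5,r4: IF@2 ID@3 stall=0 (-) EX@4 MEM@5 WB@6
I2 sub r1 <- r2,r3: IF@3 ID@4 stall=0 (-) EX@5 MEM@6 WB@7
I3 ld r5 <- r5: IF@4 ID@5 stall=0 (-) EX@6 MEM@7 WB@8
I4 sub r5 <- r4,r4: IF@5 ID@6 stall=0 (-) EX@7 MEM@8 WB@9
I5 ld r2 <- r5: IF@6 ID@7 stall=2 (RAW on I4.r5 (WB@9)) EX@10 MEM@11 WB@12

Answer: 12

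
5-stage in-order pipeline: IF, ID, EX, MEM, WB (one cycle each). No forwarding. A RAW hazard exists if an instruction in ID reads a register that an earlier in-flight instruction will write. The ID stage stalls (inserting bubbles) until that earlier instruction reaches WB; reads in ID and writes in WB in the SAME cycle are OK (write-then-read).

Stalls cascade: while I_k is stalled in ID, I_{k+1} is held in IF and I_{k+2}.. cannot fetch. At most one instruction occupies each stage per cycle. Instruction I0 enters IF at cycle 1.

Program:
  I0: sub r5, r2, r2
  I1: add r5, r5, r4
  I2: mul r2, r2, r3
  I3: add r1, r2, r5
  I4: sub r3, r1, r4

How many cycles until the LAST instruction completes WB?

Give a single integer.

Answer: 15

Derivation:
I0 sub r5 <- r2,r2: IF@1 ID@2 stall=0 (-) EX@3 MEM@4 WB@5
I1 add r5 <- r5,r4: IF@2 ID@3 stall=2 (RAW on I0.r5 (WB@5)) EX@6 MEM@7 WB@8
I2 mul r2 <- r2,r3: IF@3 ID@6 stall=0 (-) EX@7 MEM@8 WB@9
I3 add r1 <- r2,r5: IF@6 ID@7 stall=2 (RAW on I2.r2 (WB@9)) EX@10 MEM@11 WB@12
I4 sub r3 <- r1,r4: IF@7 ID@10 stall=2 (RAW on I3.r1 (WB@12)) EX@13 MEM@14 WB@15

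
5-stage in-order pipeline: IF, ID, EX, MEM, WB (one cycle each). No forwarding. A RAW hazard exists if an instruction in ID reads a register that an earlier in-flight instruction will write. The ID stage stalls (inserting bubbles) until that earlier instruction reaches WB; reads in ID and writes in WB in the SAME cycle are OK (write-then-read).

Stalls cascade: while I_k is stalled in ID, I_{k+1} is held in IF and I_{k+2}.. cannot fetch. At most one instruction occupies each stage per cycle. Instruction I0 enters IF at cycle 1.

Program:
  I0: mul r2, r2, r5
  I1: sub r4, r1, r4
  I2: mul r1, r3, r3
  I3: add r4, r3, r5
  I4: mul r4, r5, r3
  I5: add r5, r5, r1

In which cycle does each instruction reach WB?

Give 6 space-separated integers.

Answer: 5 6 7 8 9 10

Derivation:
I0 mul r2 <- r2,r5: IF@1 ID@2 stall=0 (-) EX@3 MEM@4 WB@5
I1 sub r4 <- r1,r4: IF@2 ID@3 stall=0 (-) EX@4 MEM@5 WB@6
I2 mul r1 <- r3,r3: IF@3 ID@4 stall=0 (-) EX@5 MEM@6 WB@7
I3 add r4 <- r3,r5: IF@4 ID@5 stall=0 (-) EX@6 MEM@7 WB@8
I4 mul r4 <- r5,r3: IF@5 ID@6 stall=0 (-) EX@7 MEM@8 WB@9
I5 add r5 <- r5,r1: IF@6 ID@7 stall=0 (-) EX@8 MEM@9 WB@10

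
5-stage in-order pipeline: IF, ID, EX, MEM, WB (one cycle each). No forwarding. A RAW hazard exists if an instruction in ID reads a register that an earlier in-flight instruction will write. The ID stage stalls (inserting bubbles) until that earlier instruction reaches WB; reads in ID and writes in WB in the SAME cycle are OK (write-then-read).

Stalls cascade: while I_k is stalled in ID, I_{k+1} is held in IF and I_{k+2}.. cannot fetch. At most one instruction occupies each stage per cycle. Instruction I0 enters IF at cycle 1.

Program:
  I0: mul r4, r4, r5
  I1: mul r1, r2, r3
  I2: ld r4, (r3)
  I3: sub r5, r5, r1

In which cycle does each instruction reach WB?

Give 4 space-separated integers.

Answer: 5 6 7 9

Derivation:
I0 mul r4 <- r4,r5: IF@1 ID@2 stall=0 (-) EX@3 MEM@4 WB@5
I1 mul r1 <- r2,r3: IF@2 ID@3 stall=0 (-) EX@4 MEM@5 WB@6
I2 ld r4 <- r3: IF@3 ID@4 stall=0 (-) EX@5 MEM@6 WB@7
I3 sub r5 <- r5,r1: IF@4 ID@5 stall=1 (RAW on I1.r1 (WB@6)) EX@7 MEM@8 WB@9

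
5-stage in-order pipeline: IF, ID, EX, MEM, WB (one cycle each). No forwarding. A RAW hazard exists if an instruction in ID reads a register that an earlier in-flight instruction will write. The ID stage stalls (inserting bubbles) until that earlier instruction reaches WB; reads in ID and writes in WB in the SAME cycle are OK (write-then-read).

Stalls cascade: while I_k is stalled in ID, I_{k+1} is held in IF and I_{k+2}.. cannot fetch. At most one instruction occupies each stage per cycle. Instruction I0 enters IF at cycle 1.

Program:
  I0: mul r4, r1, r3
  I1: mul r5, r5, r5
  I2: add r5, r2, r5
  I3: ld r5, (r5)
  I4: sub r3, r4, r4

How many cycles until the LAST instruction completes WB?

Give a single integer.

Answer: 13

Derivation:
I0 mul r4 <- r1,r3: IF@1 ID@2 stall=0 (-) EX@3 MEM@4 WB@5
I1 mul r5 <- r5,r5: IF@2 ID@3 stall=0 (-) EX@4 MEM@5 WB@6
I2 add r5 <- r2,r5: IF@3 ID@4 stall=2 (RAW on I1.r5 (WB@6)) EX@7 MEM@8 WB@9
I3 ld r5 <- r5: IF@4 ID@7 stall=2 (RAW on I2.r5 (WB@9)) EX@10 MEM@11 WB@12
I4 sub r3 <- r4,r4: IF@7 ID@10 stall=0 (-) EX@11 MEM@12 WB@13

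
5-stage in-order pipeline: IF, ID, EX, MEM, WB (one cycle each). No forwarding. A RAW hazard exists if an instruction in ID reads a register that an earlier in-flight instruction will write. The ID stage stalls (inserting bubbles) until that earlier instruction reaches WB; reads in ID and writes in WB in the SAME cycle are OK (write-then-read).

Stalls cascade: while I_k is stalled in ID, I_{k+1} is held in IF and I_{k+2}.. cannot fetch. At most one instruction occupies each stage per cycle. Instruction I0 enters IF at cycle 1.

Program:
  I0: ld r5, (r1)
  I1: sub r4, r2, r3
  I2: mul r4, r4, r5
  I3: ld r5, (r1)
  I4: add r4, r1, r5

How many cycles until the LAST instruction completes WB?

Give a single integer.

Answer: 13

Derivation:
I0 ld r5 <- r1: IF@1 ID@2 stall=0 (-) EX@3 MEM@4 WB@5
I1 sub r4 <- r2,r3: IF@2 ID@3 stall=0 (-) EX@4 MEM@5 WB@6
I2 mul r4 <- r4,r5: IF@3 ID@4 stall=2 (RAW on I1.r4 (WB@6)) EX@7 MEM@8 WB@9
I3 ld r5 <- r1: IF@4 ID@7 stall=0 (-) EX@8 MEM@9 WB@10
I4 add r4 <- r1,r5: IF@7 ID@8 stall=2 (RAW on I3.r5 (WB@10)) EX@11 MEM@12 WB@13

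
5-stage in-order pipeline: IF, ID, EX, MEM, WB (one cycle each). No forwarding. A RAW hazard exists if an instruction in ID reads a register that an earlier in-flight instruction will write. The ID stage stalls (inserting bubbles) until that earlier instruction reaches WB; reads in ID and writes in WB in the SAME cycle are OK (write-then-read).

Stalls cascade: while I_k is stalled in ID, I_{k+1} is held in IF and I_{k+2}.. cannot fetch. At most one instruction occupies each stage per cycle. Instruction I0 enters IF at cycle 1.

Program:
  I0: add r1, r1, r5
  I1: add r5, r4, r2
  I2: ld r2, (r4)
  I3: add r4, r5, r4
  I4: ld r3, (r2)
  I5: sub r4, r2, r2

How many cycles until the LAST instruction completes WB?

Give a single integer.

Answer: 11

Derivation:
I0 add r1 <- r1,r5: IF@1 ID@2 stall=0 (-) EX@3 MEM@4 WB@5
I1 add r5 <- r4,r2: IF@2 ID@3 stall=0 (-) EX@4 MEM@5 WB@6
I2 ld r2 <- r4: IF@3 ID@4 stall=0 (-) EX@5 MEM@6 WB@7
I3 add r4 <- r5,r4: IF@4 ID@5 stall=1 (RAW on I1.r5 (WB@6)) EX@7 MEM@8 WB@9
I4 ld r3 <- r2: IF@5 ID@7 stall=0 (-) EX@8 MEM@9 WB@10
I5 sub r4 <- r2,r2: IF@7 ID@8 stall=0 (-) EX@9 MEM@10 WB@11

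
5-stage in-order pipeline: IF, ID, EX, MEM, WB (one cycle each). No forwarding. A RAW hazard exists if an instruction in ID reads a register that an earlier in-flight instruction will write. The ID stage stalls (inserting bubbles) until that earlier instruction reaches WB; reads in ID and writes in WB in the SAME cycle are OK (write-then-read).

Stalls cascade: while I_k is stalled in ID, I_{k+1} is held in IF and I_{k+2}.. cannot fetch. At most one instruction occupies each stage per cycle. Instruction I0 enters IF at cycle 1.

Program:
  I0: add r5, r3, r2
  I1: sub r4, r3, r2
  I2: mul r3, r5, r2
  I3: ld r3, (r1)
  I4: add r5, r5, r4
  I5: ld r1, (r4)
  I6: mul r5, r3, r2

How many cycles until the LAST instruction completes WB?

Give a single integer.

Answer: 12

Derivation:
I0 add r5 <- r3,r2: IF@1 ID@2 stall=0 (-) EX@3 MEM@4 WB@5
I1 sub r4 <- r3,r2: IF@2 ID@3 stall=0 (-) EX@4 MEM@5 WB@6
I2 mul r3 <- r5,r2: IF@3 ID@4 stall=1 (RAW on I0.r5 (WB@5)) EX@6 MEM@7 WB@8
I3 ld r3 <- r1: IF@4 ID@6 stall=0 (-) EX@7 MEM@8 WB@9
I4 add r5 <- r5,r4: IF@6 ID@7 stall=0 (-) EX@8 MEM@9 WB@10
I5 ld r1 <- r4: IF@7 ID@8 stall=0 (-) EX@9 MEM@10 WB@11
I6 mul r5 <- r3,r2: IF@8 ID@9 stall=0 (-) EX@10 MEM@11 WB@12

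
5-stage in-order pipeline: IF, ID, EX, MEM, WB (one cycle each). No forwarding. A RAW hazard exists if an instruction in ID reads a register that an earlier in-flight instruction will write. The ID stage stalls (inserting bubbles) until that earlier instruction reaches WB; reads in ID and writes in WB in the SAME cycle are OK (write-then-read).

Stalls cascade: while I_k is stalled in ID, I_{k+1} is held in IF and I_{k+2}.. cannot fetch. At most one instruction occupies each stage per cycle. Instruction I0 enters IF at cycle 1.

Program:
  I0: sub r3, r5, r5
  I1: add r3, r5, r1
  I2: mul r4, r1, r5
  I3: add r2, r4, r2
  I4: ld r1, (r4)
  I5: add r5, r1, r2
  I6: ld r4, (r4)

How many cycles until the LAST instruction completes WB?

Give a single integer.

I0 sub r3 <- r5,r5: IF@1 ID@2 stall=0 (-) EX@3 MEM@4 WB@5
I1 add r3 <- r5,r1: IF@2 ID@3 stall=0 (-) EX@4 MEM@5 WB@6
I2 mul r4 <- r1,r5: IF@3 ID@4 stall=0 (-) EX@5 MEM@6 WB@7
I3 add r2 <- r4,r2: IF@4 ID@5 stall=2 (RAW on I2.r4 (WB@7)) EX@8 MEM@9 WB@10
I4 ld r1 <- r4: IF@5 ID@8 stall=0 (-) EX@9 MEM@10 WB@11
I5 add r5 <- r1,r2: IF@8 ID@9 stall=2 (RAW on I4.r1 (WB@11)) EX@12 MEM@13 WB@14
I6 ld r4 <- r4: IF@9 ID@12 stall=0 (-) EX@13 MEM@14 WB@15

Answer: 15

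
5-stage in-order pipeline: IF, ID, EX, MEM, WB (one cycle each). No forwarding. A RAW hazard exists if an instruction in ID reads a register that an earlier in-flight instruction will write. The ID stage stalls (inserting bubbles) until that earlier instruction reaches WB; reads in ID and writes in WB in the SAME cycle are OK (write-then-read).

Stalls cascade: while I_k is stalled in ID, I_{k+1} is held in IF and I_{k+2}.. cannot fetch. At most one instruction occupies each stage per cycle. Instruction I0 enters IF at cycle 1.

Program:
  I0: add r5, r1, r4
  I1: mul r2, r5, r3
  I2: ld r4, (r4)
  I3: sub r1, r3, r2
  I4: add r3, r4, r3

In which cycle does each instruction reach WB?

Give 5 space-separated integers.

I0 add r5 <- r1,r4: IF@1 ID@2 stall=0 (-) EX@3 MEM@4 WB@5
I1 mul r2 <- r5,r3: IF@2 ID@3 stall=2 (RAW on I0.r5 (WB@5)) EX@6 MEM@7 WB@8
I2 ld r4 <- r4: IF@3 ID@6 stall=0 (-) EX@7 MEM@8 WB@9
I3 sub r1 <- r3,r2: IF@6 ID@7 stall=1 (RAW on I1.r2 (WB@8)) EX@9 MEM@10 WB@11
I4 add r3 <- r4,r3: IF@7 ID@9 stall=0 (-) EX@10 MEM@11 WB@12

Answer: 5 8 9 11 12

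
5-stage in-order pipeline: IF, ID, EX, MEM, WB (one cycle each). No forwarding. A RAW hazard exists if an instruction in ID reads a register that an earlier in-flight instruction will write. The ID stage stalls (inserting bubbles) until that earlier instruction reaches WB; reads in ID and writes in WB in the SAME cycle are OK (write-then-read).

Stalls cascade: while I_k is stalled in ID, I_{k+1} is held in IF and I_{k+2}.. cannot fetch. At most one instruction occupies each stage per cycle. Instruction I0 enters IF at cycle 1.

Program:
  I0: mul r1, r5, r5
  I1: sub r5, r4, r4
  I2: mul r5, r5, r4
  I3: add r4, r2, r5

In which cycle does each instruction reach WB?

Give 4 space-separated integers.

Answer: 5 6 9 12

Derivation:
I0 mul r1 <- r5,r5: IF@1 ID@2 stall=0 (-) EX@3 MEM@4 WB@5
I1 sub r5 <- r4,r4: IF@2 ID@3 stall=0 (-) EX@4 MEM@5 WB@6
I2 mul r5 <- r5,r4: IF@3 ID@4 stall=2 (RAW on I1.r5 (WB@6)) EX@7 MEM@8 WB@9
I3 add r4 <- r2,r5: IF@4 ID@7 stall=2 (RAW on I2.r5 (WB@9)) EX@10 MEM@11 WB@12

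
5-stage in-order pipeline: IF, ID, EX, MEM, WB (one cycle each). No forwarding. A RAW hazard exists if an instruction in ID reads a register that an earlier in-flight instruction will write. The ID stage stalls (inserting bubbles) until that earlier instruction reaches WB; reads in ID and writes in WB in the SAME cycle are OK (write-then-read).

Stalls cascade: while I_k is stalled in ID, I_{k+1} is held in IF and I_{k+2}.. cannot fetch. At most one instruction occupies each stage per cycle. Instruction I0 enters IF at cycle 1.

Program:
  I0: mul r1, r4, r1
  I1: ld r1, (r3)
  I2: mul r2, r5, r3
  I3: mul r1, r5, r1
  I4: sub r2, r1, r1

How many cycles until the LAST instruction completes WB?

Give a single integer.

I0 mul r1 <- r4,r1: IF@1 ID@2 stall=0 (-) EX@3 MEM@4 WB@5
I1 ld r1 <- r3: IF@2 ID@3 stall=0 (-) EX@4 MEM@5 WB@6
I2 mul r2 <- r5,r3: IF@3 ID@4 stall=0 (-) EX@5 MEM@6 WB@7
I3 mul r1 <- r5,r1: IF@4 ID@5 stall=1 (RAW on I1.r1 (WB@6)) EX@7 MEM@8 WB@9
I4 sub r2 <- r1,r1: IF@5 ID@7 stall=2 (RAW on I3.r1 (WB@9)) EX@10 MEM@11 WB@12

Answer: 12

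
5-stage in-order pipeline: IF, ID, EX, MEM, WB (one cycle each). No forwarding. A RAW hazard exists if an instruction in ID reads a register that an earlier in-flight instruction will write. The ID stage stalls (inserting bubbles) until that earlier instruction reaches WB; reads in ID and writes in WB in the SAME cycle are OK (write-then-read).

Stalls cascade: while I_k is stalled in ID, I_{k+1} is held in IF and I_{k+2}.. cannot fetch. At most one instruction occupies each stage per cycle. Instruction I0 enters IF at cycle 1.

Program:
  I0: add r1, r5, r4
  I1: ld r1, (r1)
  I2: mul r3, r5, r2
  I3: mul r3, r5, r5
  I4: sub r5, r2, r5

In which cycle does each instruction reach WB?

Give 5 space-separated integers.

I0 add r1 <- r5,r4: IF@1 ID@2 stall=0 (-) EX@3 MEM@4 WB@5
I1 ld r1 <- r1: IF@2 ID@3 stall=2 (RAW on I0.r1 (WB@5)) EX@6 MEM@7 WB@8
I2 mul r3 <- r5,r2: IF@3 ID@6 stall=0 (-) EX@7 MEM@8 WB@9
I3 mul r3 <- r5,r5: IF@6 ID@7 stall=0 (-) EX@8 MEM@9 WB@10
I4 sub r5 <- r2,r5: IF@7 ID@8 stall=0 (-) EX@9 MEM@10 WB@11

Answer: 5 8 9 10 11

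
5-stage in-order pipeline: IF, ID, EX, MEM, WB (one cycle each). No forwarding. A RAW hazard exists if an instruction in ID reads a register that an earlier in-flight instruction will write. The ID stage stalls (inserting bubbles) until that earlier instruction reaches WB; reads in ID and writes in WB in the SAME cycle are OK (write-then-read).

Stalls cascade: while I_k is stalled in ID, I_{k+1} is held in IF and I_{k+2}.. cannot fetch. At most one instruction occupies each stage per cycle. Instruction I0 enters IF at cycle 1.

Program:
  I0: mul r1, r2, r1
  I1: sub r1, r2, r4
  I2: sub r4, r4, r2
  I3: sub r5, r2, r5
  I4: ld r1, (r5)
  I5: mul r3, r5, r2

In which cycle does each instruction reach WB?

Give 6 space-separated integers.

Answer: 5 6 7 8 11 12

Derivation:
I0 mul r1 <- r2,r1: IF@1 ID@2 stall=0 (-) EX@3 MEM@4 WB@5
I1 sub r1 <- r2,r4: IF@2 ID@3 stall=0 (-) EX@4 MEM@5 WB@6
I2 sub r4 <- r4,r2: IF@3 ID@4 stall=0 (-) EX@5 MEM@6 WB@7
I3 sub r5 <- r2,r5: IF@4 ID@5 stall=0 (-) EX@6 MEM@7 WB@8
I4 ld r1 <- r5: IF@5 ID@6 stall=2 (RAW on I3.r5 (WB@8)) EX@9 MEM@10 WB@11
I5 mul r3 <- r5,r2: IF@6 ID@9 stall=0 (-) EX@10 MEM@11 WB@12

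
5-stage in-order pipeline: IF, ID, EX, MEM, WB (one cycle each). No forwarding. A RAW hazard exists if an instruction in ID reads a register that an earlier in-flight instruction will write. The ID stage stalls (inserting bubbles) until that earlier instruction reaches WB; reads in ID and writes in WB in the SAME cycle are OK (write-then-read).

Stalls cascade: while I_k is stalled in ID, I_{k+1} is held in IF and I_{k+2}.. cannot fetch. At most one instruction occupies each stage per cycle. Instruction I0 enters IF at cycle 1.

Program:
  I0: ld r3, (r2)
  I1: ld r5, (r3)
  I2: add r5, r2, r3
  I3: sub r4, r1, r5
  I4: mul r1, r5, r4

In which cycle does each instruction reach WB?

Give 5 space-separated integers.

I0 ld r3 <- r2: IF@1 ID@2 stall=0 (-) EX@3 MEM@4 WB@5
I1 ld r5 <- r3: IF@2 ID@3 stall=2 (RAW on I0.r3 (WB@5)) EX@6 MEM@7 WB@8
I2 add r5 <- r2,r3: IF@3 ID@6 stall=0 (-) EX@7 MEM@8 WB@9
I3 sub r4 <- r1,r5: IF@6 ID@7 stall=2 (RAW on I2.r5 (WB@9)) EX@10 MEM@11 WB@12
I4 mul r1 <- r5,r4: IF@7 ID@10 stall=2 (RAW on I3.r4 (WB@12)) EX@13 MEM@14 WB@15

Answer: 5 8 9 12 15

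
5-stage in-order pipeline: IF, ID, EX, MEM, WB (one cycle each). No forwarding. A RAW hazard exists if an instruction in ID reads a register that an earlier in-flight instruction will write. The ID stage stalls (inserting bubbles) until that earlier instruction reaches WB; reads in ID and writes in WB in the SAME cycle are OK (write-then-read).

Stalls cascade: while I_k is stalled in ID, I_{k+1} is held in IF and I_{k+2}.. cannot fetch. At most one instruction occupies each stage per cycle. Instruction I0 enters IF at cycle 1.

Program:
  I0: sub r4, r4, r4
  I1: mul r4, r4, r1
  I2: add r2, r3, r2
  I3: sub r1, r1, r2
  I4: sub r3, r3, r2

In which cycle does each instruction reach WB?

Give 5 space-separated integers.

I0 sub r4 <- r4,r4: IF@1 ID@2 stall=0 (-) EX@3 MEM@4 WB@5
I1 mul r4 <- r4,r1: IF@2 ID@3 stall=2 (RAW on I0.r4 (WB@5)) EX@6 MEM@7 WB@8
I2 add r2 <- r3,r2: IF@3 ID@6 stall=0 (-) EX@7 MEM@8 WB@9
I3 sub r1 <- r1,r2: IF@6 ID@7 stall=2 (RAW on I2.r2 (WB@9)) EX@10 MEM@11 WB@12
I4 sub r3 <- r3,r2: IF@7 ID@10 stall=0 (-) EX@11 MEM@12 WB@13

Answer: 5 8 9 12 13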